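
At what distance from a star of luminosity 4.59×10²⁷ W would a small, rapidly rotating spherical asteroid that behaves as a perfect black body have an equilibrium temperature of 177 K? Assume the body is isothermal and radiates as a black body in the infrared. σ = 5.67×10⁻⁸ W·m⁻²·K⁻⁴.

For an isothermal black-emitting sphere, (1−a)S·πr² = σ·4πr²·T⁴ ⇒ S = 4σT⁴/(1−a).
S = 4·5.67×10⁻⁸·(177)⁴/1.00 = 222.6 W/m².
Flux falls as S = L/(4πd²), so d = √(L/(4πS)) = √(4.59×10²⁷/(4π·222.6)).

d ≈ 1.28×10¹² m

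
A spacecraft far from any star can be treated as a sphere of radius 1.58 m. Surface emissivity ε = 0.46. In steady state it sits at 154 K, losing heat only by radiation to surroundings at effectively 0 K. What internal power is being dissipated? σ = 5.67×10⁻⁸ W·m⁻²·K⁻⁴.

Steady state: P = εσA T⁴.
A = 4πr² = 31.37 m²; T⁴ = (154)⁴ = 5.624×10⁸ K⁴.
P = 0.46 × 5.67×10⁻⁸ × 31.37 × 5.624×10⁸.

P ≈ 460 W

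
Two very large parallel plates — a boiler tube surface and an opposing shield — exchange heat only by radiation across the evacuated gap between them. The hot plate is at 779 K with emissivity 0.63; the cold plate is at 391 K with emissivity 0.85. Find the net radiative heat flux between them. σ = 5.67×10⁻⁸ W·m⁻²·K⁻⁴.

For two infinite grey parallel plates, q = σ(T₁⁴ − T₂⁴)/(1/ε₁ + 1/ε₂ − 1).
T₁⁴ − T₂⁴ = 3.683×10¹¹ − 2.337×10¹⁰ = 3.449×10¹¹ K⁴.
1/ε₁ + 1/ε₂ − 1 = 1.587 + 1.176 − 1 = 1.764.
q = 5.67×10⁻⁸ × 3.449×10¹¹ / 1.764.

q ≈ 11100 W/m²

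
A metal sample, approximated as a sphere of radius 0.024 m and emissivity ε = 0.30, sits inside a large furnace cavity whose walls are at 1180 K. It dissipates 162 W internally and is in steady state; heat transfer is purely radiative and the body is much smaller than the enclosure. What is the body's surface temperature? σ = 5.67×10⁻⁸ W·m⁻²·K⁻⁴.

For a small grey body in a large enclosure, net radiated power = εσA(T⁴ − T_w⁴).
Steady state: P = εσA(T⁴ − T_w⁴) with A = 4πr² = 0.007238 m².
T⁴ = P/(εσA) + T_w⁴ = 162/(0.30·5.67×10⁻⁸·0.007238) + (1180)⁴
    = 1.316×10¹² + 1.939×10¹² = 3.255×10¹² K⁴.

T ≈ 1340 K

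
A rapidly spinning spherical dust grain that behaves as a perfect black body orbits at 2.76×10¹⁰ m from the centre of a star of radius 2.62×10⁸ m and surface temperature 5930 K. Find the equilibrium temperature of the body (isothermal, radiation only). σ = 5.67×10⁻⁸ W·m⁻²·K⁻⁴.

The star's surface emits σT_*⁴; at distance d the flux is S = σT_*⁴(R_*/d)².
S = 5.67×10⁻⁸·(5930)⁴·(2.62×10⁸/2.76×10¹⁰)² = 6318 W/m².
For an isothermal sphere T⁴ = (1−a)S/(4σ) = 2.786×10¹⁰ K⁴.

T ≈ 409 K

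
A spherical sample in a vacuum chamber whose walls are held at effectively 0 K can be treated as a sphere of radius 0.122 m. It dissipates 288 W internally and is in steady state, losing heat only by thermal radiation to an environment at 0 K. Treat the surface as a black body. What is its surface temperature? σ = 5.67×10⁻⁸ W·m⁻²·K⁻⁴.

T ≈ 406 K

Steady state: internal power = radiated power, P = εσA T⁴.
Radiating area A = 4πr² = 0.1870 m².
T⁴ = P/(εσA) = 288/(1.0·5.67×10⁻⁸·0.1870) = 2.716×10¹⁰ K⁴.
T = (2.716×10¹⁰)^(1/4).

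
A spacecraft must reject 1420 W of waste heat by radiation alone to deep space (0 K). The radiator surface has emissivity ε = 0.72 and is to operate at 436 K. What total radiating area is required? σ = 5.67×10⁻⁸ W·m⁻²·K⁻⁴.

P = εσA T⁴ ⇒ A = P/(εσT⁴).
T⁴ = 3.614×10¹⁰ K⁴.
A = 1420/(0.72 × 5.67×10⁻⁸ × 3.614×10¹⁰).

A ≈ 0.963 m²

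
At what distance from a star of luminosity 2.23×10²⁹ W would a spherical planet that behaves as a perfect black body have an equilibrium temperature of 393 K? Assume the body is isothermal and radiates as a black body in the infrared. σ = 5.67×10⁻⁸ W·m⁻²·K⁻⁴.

d ≈ 1.81×10¹² m

For an isothermal black-emitting sphere, (1−a)S·πr² = σ·4πr²·T⁴ ⇒ S = 4σT⁴/(1−a).
S = 4·5.67×10⁻⁸·(393)⁴/1.00 = 5410 W/m².
Flux falls as S = L/(4πd²), so d = √(L/(4πS)) = √(2.23×10²⁹/(4π·5410)).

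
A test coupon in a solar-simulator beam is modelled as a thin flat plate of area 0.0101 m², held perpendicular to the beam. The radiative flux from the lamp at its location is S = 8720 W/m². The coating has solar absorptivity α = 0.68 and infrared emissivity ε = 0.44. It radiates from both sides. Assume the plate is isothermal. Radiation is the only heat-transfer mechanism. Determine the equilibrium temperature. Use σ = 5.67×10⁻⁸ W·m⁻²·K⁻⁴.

At equilibrium, absorbed power = emitted power.
Absorbing cross-section = A = 0.01010 m²; emitting surface = 2A = 0.02020 m² (ratio 2).
αS·A_cross = εσ·A_surf·T⁴  ⇒  T⁴ = αS/(ε·2σ).
T⁴ = 0.680·8720/(0.44·2·5.67×10⁻⁸) = 1.188×10¹¹ K⁴.
T = (1.188×10¹¹)^(1/4).

T ≈ 587 K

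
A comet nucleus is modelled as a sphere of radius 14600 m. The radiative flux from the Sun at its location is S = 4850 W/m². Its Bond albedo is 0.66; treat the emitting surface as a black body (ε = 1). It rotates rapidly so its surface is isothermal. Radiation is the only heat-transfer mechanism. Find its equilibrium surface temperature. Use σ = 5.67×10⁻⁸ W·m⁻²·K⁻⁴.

T ≈ 292 K

At equilibrium, absorbed power = emitted power.
Absorbing cross-section = πr² = 6.697×10⁸ m²; emitting surface = 4πr² = 2.679×10⁹ m² (ratio 4).
(1−a)S·A_cross = εσ·A_surf·T⁴  ⇒  T⁴ = (1−a)S/(4σ).
T⁴ = 0.340·4850/(4·5.67×10⁻⁸) = 7.271×10⁹ K⁴.
T = (7.271×10⁹)^(1/4).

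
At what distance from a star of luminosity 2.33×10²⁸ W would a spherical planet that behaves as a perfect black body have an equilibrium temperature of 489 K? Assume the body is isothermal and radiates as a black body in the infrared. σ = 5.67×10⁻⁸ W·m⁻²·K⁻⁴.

d ≈ 3.78×10¹¹ m

For an isothermal black-emitting sphere, (1−a)S·πr² = σ·4πr²·T⁴ ⇒ S = 4σT⁴/(1−a).
S = 4·5.67×10⁻⁸·(489)⁴/1.00 = 12970 W/m².
Flux falls as S = L/(4πd²), so d = √(L/(4πS)) = √(2.33×10²⁸/(4π·12970)).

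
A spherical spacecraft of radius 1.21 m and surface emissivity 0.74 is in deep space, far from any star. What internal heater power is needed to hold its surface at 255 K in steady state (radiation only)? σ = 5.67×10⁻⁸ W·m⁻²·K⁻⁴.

P ≈ 3260 W

P = εσ·4πr²·T⁴.
4πr² = 18.40 m²; T⁴ = 4.228×10⁹ K⁴.
P = 0.74·5.67×10⁻⁸·18.40·4.228×10⁹.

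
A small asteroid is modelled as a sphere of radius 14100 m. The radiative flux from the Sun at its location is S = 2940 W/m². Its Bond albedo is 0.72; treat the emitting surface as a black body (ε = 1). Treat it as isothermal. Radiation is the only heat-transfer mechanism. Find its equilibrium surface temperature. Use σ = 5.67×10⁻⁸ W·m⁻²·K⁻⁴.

At equilibrium, absorbed power = emitted power.
Absorbing cross-section = πr² = 6.246×10⁸ m²; emitting surface = 4πr² = 2.498×10⁹ m² (ratio 4).
(1−a)S·A_cross = εσ·A_surf·T⁴  ⇒  T⁴ = (1−a)S/(4σ).
T⁴ = 0.280·2940/(4·5.67×10⁻⁸) = 3.630×10⁹ K⁴.
T = (3.630×10⁹)^(1/4).

T ≈ 245 K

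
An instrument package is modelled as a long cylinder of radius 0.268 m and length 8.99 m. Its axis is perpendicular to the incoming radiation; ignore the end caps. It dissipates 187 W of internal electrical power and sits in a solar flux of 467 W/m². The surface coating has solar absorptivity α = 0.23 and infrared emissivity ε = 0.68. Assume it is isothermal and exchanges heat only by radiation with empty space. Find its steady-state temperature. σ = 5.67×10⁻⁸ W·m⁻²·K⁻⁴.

At steady state, absorbed solar power + internal power = radiated power.
Absorbed: α·S·A_cross = 0.23·467·4.819 = 517.6 W (cross-section 2rL).
Total input = 517.6 + 187 = 704.6 W.
Radiated: εσ·A_surf·T⁴ with A_surf = 2πrL = 15.14 m².
T⁴ = 704.6/(0.68·5.67×10⁻⁸·15.14) = 1.207×10⁹ K⁴.

T ≈ 186 K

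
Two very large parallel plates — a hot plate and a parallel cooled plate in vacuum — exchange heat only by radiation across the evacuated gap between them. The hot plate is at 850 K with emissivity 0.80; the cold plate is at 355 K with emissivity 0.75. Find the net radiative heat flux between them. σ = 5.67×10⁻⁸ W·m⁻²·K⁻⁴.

q ≈ 18100 W/m²

For two infinite grey parallel plates, q = σ(T₁⁴ − T₂⁴)/(1/ε₁ + 1/ε₂ − 1).
T₁⁴ − T₂⁴ = 5.220×10¹¹ − 1.588×10¹⁰ = 5.061×10¹¹ K⁴.
1/ε₁ + 1/ε₂ − 1 = 1.250 + 1.333 − 1 = 1.583.
q = 5.67×10⁻⁸ × 5.061×10¹¹ / 1.583.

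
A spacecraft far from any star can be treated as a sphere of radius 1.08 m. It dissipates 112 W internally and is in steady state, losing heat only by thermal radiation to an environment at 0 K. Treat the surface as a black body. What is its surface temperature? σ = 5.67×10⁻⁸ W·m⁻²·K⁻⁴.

Steady state: internal power = radiated power, P = εσA T⁴.
Radiating area A = 4πr² = 14.66 m².
T⁴ = P/(εσA) = 112/(1.0·5.67×10⁻⁸·14.66) = 1.348×10⁸ K⁴.
T = (1.348×10⁸)^(1/4).

T ≈ 108 K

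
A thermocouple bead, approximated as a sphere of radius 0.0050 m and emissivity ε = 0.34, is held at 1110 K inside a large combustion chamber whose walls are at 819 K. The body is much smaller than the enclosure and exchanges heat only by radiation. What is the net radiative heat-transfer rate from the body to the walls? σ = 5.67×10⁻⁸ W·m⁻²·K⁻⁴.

P_net ≈ 6.47 W

For a small grey body in a large enclosure: P_net = εσA(T_body⁴ − T_wall⁴).
A = 4πr² = 3.142×10⁻⁴ m²; T_body⁴ − T_wall⁴ = 1.518×10¹² − 4.499×10¹¹ = 1.068×10¹² K⁴.
|P_net| = 0.34·5.67×10⁻⁸·3.142×10⁻⁴·1.068×10¹².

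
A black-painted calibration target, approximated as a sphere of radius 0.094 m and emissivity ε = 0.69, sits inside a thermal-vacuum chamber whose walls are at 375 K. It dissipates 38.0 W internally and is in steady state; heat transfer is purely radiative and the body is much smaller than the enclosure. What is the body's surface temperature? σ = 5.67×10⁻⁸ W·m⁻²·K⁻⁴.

For a small grey body in a large enclosure, net radiated power = εσA(T⁴ − T_w⁴).
Steady state: P = εσA(T⁴ − T_w⁴) with A = 4πr² = 0.1110 m².
T⁴ = P/(εσA) + T_w⁴ = 38.0/(0.69·5.67×10⁻⁸·0.1110) + (375)⁴
    = 8.748×10⁹ + 1.978×10¹⁰ = 2.852×10¹⁰ K⁴.

T ≈ 411 K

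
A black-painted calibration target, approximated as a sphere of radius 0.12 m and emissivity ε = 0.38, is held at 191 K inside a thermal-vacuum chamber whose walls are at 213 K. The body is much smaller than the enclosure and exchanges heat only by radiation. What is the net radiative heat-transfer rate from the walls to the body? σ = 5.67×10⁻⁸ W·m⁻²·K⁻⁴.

For a small grey body in a large enclosure: P_net = εσA(T_body⁴ − T_wall⁴).
A = 4πr² = 0.1810 m²; T_body⁴ − T_wall⁴ = 1.331×10⁹ − 2.058×10⁹ = -7.275×10⁸ K⁴.
|P_net| = 0.38·5.67×10⁻⁸·0.1810·7.275×10⁸.

P_net ≈ 2.84 W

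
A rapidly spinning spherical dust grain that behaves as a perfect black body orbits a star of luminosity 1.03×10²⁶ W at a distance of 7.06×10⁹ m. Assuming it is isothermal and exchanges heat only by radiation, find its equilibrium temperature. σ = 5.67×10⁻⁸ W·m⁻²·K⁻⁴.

T ≈ 923 K

First find the stellar flux at distance d: S = L/(4πd²) = 1.03×10²⁶/(4π·(7.06×10⁹)²) = 1.644×10⁵ W/m².
For an isothermal sphere, absorbed (1−a)S·πr² = emitted σ·4πr²·T⁴, so T⁴ = (1−a)S/(4σ).
T⁴ = 1.00·1.644×10⁵/(4·5.67×10⁻⁸) = 7.251×10¹¹ K⁴.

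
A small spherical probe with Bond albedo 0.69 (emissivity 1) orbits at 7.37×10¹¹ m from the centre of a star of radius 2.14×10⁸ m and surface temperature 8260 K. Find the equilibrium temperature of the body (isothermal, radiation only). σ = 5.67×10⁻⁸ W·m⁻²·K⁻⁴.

The star's surface emits σT_*⁴; at distance d the flux is S = σT_*⁴(R_*/d)².
S = 5.67×10⁻⁸·(8260)⁴·(2.14×10⁸/7.37×10¹¹)² = 22.25 W/m².
For an isothermal sphere T⁴ = (1−a)S/(4σ) = 3.042×10⁷ K⁴.

T ≈ 74.3 K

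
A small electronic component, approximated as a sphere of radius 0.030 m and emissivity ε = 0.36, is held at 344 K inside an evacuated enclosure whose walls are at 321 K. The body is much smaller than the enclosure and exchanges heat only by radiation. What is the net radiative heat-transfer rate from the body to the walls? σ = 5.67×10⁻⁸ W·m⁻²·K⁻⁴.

For a small grey body in a large enclosure: P_net = εσA(T_body⁴ − T_wall⁴).
A = 4πr² = 0.01131 m²; T_body⁴ − T_wall⁴ = 1.400×10¹⁰ − 1.062×10¹⁰ = 3.386×10⁹ K⁴.
|P_net| = 0.36·5.67×10⁻⁸·0.01131·3.386×10⁹.

P_net ≈ 0.782 W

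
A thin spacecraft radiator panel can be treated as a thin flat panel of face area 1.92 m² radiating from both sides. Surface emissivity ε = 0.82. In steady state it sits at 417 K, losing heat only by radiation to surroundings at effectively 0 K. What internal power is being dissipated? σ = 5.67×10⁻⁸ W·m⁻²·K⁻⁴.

P ≈ 5400 W

Steady state: P = εσA T⁴.
A = 2·1.92 = 3.840 m²; T⁴ = (417)⁴ = 3.024×10¹⁰ K⁴.
P = 0.82 × 5.67×10⁻⁸ × 3.840 × 3.024×10¹⁰.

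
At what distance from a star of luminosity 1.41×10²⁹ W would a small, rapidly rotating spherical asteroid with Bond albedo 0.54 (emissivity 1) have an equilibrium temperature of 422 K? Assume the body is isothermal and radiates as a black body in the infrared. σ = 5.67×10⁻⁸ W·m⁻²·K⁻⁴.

For an isothermal black-emitting sphere, (1−a)S·πr² = σ·4πr²·T⁴ ⇒ S = 4σT⁴/(1−a).
S = 4·5.67×10⁻⁸·(422)⁴/0.460 = 15640 W/m².
Flux falls as S = L/(4πd²), so d = √(L/(4πS)) = √(1.41×10²⁹/(4π·15640)).

d ≈ 8.47×10¹¹ m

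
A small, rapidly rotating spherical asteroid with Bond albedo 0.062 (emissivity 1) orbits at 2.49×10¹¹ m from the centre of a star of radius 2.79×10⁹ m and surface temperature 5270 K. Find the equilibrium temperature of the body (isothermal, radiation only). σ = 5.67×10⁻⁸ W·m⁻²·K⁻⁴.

T ≈ 388 K

The star's surface emits σT_*⁴; at distance d the flux is S = σT_*⁴(R_*/d)².
S = 5.67×10⁻⁸·(5270)⁴·(2.79×10⁹/2.49×10¹¹)² = 5491 W/m².
For an isothermal sphere T⁴ = (1−a)S/(4σ) = 2.271×10¹⁰ K⁴.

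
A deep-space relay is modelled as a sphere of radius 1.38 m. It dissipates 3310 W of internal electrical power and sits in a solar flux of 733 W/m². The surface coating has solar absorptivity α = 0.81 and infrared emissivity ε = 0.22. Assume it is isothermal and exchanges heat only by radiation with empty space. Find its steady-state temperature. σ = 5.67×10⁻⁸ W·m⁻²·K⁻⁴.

T ≈ 389 K

At steady state, absorbed solar power + internal power = radiated power.
Absorbed: α·S·A_cross = 0.81·733·5.983 = 3552 W (cross-section πr²).
Total input = 3552 + 3310 = 6862 W.
Radiated: εσ·A_surf·T⁴ with A_surf = 4πr² = 23.93 m².
T⁴ = 6862/(0.22·5.67×10⁻⁸·23.93) = 2.299×10¹⁰ K⁴.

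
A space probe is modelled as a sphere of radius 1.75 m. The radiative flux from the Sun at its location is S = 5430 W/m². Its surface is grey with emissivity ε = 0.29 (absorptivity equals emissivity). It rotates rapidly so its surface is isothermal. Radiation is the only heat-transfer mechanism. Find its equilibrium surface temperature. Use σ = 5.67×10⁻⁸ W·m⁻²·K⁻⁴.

At equilibrium, absorbed power = emitted power.
Absorbing cross-section = πr² = 9.621 m²; emitting surface = 4πr² = 38.48 m² (ratio 4).
εS·A_cross = εσ·A_surf·T⁴  ⇒  T⁴ = S/(4σ)   (ε cancels).
T⁴ = 5430/(4·5.67×10⁻⁸) = 2.394×10¹⁰ K⁴.
T = (2.394×10¹⁰)^(1/4).

T ≈ 393 K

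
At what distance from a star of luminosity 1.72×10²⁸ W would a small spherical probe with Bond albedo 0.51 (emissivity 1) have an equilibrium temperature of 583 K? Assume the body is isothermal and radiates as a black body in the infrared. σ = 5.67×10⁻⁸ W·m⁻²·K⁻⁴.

d ≈ 1.60×10¹¹ m

For an isothermal black-emitting sphere, (1−a)S·πr² = σ·4πr²·T⁴ ⇒ S = 4σT⁴/(1−a).
S = 4·5.67×10⁻⁸·(583)⁴/0.490 = 53470 W/m².
Flux falls as S = L/(4πd²), so d = √(L/(4πS)) = √(1.72×10²⁸/(4π·53470)).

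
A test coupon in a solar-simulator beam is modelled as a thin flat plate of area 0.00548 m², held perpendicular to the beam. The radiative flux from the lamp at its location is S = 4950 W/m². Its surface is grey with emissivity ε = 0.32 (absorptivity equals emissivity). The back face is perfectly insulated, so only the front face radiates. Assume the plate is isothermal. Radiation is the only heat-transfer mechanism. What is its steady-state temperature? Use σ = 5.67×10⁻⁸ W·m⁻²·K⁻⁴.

At equilibrium, absorbed power = emitted power.
Absorbing cross-section = A = 0.005480 m²; emitting surface = A = 0.005480 m² (ratio 1).
εS·A_cross = εσ·A_surf·T⁴  ⇒  T⁴ = S/(1σ)   (ε cancels).
T⁴ = 4950/(1·5.67×10⁻⁸) = 8.730×10¹⁰ K⁴.
T = (8.730×10¹⁰)^(1/4).

T ≈ 544 K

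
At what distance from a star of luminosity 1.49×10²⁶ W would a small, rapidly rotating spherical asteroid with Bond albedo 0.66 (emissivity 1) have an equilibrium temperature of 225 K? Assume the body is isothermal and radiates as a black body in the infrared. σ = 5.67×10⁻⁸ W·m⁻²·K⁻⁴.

For an isothermal black-emitting sphere, (1−a)S·πr² = σ·4πr²·T⁴ ⇒ S = 4σT⁴/(1−a).
S = 4·5.67×10⁻⁸·(225)⁴/0.340 = 1710 W/m².
Flux falls as S = L/(4πd²), so d = √(L/(4πS)) = √(1.49×10²⁶/(4π·1710)).

d ≈ 8.33×10¹⁰ m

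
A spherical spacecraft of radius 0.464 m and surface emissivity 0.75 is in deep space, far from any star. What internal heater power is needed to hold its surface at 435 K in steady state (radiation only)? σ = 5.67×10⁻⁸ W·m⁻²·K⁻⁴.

P ≈ 4120 W

P = εσ·4πr²·T⁴.
4πr² = 2.705 m²; T⁴ = 3.581×10¹⁰ K⁴.
P = 0.75·5.67×10⁻⁸·2.705·3.581×10¹⁰.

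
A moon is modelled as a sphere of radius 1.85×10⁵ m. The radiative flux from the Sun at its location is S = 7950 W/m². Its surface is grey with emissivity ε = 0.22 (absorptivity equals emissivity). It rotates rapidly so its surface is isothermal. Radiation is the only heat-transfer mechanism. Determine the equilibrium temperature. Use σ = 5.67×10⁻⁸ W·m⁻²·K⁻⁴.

At equilibrium, absorbed power = emitted power.
Absorbing cross-section = πr² = 1.075×10¹¹ m²; emitting surface = 4πr² = 4.301×10¹¹ m² (ratio 4).
εS·A_cross = εσ·A_surf·T⁴  ⇒  T⁴ = S/(4σ)   (ε cancels).
T⁴ = 7950/(4·5.67×10⁻⁸) = 3.505×10¹⁰ K⁴.
T = (3.505×10¹⁰)^(1/4).

T ≈ 433 K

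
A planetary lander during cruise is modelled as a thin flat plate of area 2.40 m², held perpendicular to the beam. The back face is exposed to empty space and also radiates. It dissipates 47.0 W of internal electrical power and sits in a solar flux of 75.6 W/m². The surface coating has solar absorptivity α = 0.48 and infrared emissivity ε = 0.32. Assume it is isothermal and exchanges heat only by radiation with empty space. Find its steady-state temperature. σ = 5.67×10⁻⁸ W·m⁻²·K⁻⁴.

At steady state, absorbed solar power + internal power = radiated power.
Absorbed: α·S·A_cross = 0.48·75.6·2.400 = 87.09 W (cross-section A).
Total input = 87.09 + 47.0 = 134.1 W.
Radiated: εσ·A_surf·T⁴ with A_surf = 2A = 4.800 m².
T⁴ = 134.1/(0.32·5.67×10⁻⁸·4.800) = 1.540×10⁹ K⁴.

T ≈ 198 K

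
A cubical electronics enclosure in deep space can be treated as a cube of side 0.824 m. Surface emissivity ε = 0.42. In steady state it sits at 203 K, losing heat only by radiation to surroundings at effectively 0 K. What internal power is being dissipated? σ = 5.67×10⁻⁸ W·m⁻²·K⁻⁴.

Steady state: P = εσA T⁴.
A = 6L² = 4.074 m²; T⁴ = (203)⁴ = 1.698×10⁹ K⁴.
P = 0.42 × 5.67×10⁻⁸ × 4.074 × 1.698×10⁹.

P ≈ 165 W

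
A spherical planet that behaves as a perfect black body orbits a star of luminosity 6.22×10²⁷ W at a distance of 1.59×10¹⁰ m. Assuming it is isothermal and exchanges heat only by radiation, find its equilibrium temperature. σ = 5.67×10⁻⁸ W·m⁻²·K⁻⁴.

T ≈ 1710 K

First find the stellar flux at distance d: S = L/(4πd²) = 6.22×10²⁷/(4π·(1.59×10¹⁰)²) = 1.958×10⁶ W/m².
For an isothermal sphere, absorbed (1−a)S·πr² = emitted σ·4πr²·T⁴, so T⁴ = (1−a)S/(4σ).
T⁴ = 1.00·1.958×10⁶/(4·5.67×10⁻⁸) = 8.633×10¹² K⁴.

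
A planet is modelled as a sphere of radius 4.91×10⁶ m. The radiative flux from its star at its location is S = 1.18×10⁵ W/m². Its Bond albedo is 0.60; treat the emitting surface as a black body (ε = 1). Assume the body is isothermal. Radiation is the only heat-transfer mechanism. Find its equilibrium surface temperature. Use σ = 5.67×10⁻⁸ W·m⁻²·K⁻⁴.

T ≈ 675 K

At equilibrium, absorbed power = emitted power.
Absorbing cross-section = πr² = 7.574×10¹³ m²; emitting surface = 4πr² = 3.030×10¹⁴ m² (ratio 4).
(1−a)S·A_cross = εσ·A_surf·T⁴  ⇒  T⁴ = (1−a)S/(4σ).
T⁴ = 0.400·1.18×10⁵/(4·5.67×10⁻⁸) = 2.081×10¹¹ K⁴.
T = (2.081×10¹¹)^(1/4).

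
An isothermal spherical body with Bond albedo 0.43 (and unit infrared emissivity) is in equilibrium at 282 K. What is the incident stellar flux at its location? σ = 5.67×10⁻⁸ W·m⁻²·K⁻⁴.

S ≈ 2520 W/m²

(1−a)S·πr² = σ·4πr²·T⁴ ⇒ S = 4σT⁴/(1−a).
S = 4·5.67×10⁻⁸·6.324×10⁹/0.570.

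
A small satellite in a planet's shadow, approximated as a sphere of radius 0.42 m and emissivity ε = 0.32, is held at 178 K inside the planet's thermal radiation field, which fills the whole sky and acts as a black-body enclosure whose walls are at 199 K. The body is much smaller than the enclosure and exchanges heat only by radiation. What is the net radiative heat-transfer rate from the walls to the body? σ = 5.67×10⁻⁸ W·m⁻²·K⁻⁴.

For a small grey body in a large enclosure: P_net = εσA(T_body⁴ − T_wall⁴).
A = 4πr² = 2.217 m²; T_body⁴ − T_wall⁴ = 1.004×10⁹ − 1.568×10⁹ = -5.644×10⁸ K⁴.
|P_net| = 0.32·5.67×10⁻⁸·2.217·5.644×10⁸.

P_net ≈ 22.7 W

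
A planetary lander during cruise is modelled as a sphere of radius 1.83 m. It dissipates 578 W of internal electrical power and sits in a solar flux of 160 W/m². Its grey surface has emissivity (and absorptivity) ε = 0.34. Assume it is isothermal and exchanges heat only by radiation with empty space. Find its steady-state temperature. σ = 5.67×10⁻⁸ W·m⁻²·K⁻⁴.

At steady state, absorbed solar power + internal power = radiated power.
Absorbed: α·S·A_cross = 0.34·160·10.52 = 572.3 W (cross-section πr²).
Total input = 572.3 + 578 = 1150 W.
Radiated: εσ·A_surf·T⁴ with A_surf = 4πr² = 42.08 m².
T⁴ = 1150/(0.34·5.67×10⁻⁸·42.08) = 1.418×10⁹ K⁴.

T ≈ 194 K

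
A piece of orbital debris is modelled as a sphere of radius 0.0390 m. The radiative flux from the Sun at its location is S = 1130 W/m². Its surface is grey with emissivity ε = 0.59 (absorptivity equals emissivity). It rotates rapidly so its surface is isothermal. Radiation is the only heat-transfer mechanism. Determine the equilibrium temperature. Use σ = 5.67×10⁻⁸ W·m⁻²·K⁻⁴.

T ≈ 266 K

At equilibrium, absorbed power = emitted power.
Absorbing cross-section = πr² = 0.004778 m²; emitting surface = 4πr² = 0.01911 m² (ratio 4).
εS·A_cross = εσ·A_surf·T⁴  ⇒  T⁴ = S/(4σ)   (ε cancels).
T⁴ = 1130/(4·5.67×10⁻⁸) = 4.982×10⁹ K⁴.
T = (4.982×10⁹)^(1/4).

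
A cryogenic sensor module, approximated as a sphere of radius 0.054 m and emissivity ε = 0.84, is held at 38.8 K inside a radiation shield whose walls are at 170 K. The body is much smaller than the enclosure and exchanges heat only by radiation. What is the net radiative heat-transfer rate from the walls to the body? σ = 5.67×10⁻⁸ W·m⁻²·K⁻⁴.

For a small grey body in a large enclosure: P_net = εσA(T_body⁴ − T_wall⁴).
A = 4πr² = 0.03664 m²; T_body⁴ − T_wall⁴ = 2.266×10⁶ − 8.352×10⁸ = -8.329×10⁸ K⁴.
|P_net| = 0.84·5.67×10⁻⁸·0.03664·8.329×10⁸.

P_net ≈ 1.45 W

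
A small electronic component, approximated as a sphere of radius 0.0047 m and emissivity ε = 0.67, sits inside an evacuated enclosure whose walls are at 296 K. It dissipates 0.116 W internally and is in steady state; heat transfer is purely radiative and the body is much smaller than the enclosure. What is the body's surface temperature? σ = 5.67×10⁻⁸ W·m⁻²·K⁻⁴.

For a small grey body in a large enclosure, net radiated power = εσA(T⁴ − T_w⁴).
Steady state: P = εσA(T⁴ − T_w⁴) with A = 4πr² = 2.776×10⁻⁴ m².
T⁴ = P/(εσA) + T_w⁴ = 0.116/(0.67·5.67×10⁻⁸·2.776×10⁻⁴) + (296)⁴
    = 1.100×10¹⁰ + 7.677×10⁹ = 1.868×10¹⁰ K⁴.

T ≈ 370 K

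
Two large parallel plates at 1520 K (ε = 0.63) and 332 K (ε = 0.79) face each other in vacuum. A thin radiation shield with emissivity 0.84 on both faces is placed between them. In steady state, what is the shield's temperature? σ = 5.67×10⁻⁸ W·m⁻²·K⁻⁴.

T_s ≈ 1250 K

In steady state the net flux on the hot side equals that on the cold side.
σ(T₁⁴−T_s⁴)/D₁ = σ(T_s⁴−T₂⁴)/D₂, with D₁ = 1/ε₁+1/ε_s−1 = 1.778, D₂ = 1/ε_s+1/ε₂−1 = 1.456.
Solve for T_s⁴: T_s⁴ = (D₂·T₁⁴ + D₁·T₂⁴)/(D₁+D₂) = 2.410×10¹² K⁴.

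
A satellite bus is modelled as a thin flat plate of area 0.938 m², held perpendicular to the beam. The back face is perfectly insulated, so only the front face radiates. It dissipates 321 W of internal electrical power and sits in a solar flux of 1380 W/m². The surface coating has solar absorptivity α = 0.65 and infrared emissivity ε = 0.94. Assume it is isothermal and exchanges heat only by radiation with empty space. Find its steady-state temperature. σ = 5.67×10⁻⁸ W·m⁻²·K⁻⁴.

T ≈ 390 K

At steady state, absorbed solar power + internal power = radiated power.
Absorbed: α·S·A_cross = 0.65·1380·0.9380 = 841.4 W (cross-section A).
Total input = 841.4 + 321 = 1162 W.
Radiated: εσ·A_surf·T⁴ with A_surf = A = 0.9380 m².
T⁴ = 1162/(0.94·5.67×10⁻⁸·0.9380) = 2.325×10¹⁰ K⁴.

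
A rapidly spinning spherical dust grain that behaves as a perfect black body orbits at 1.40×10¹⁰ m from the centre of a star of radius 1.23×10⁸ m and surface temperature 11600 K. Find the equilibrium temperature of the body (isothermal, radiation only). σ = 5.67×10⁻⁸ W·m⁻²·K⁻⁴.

The star's surface emits σT_*⁴; at distance d the flux is S = σT_*⁴(R_*/d)².
S = 5.67×10⁻⁸·(11600)⁴·(1.23×10⁸/1.40×10¹⁰)² = 79240 W/m².
For an isothermal sphere T⁴ = (1−a)S/(4σ) = 3.494×10¹¹ K⁴.

T ≈ 769 K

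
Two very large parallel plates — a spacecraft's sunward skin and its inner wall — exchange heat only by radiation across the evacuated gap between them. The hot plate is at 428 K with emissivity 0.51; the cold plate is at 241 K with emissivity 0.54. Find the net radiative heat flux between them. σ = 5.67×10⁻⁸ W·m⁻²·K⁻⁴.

q ≈ 608 W/m²

For two infinite grey parallel plates, q = σ(T₁⁴ − T₂⁴)/(1/ε₁ + 1/ε₂ − 1).
T₁⁴ − T₂⁴ = 3.356×10¹⁰ − 3.373×10⁹ = 3.018×10¹⁰ K⁴.
1/ε₁ + 1/ε₂ − 1 = 1.961 + 1.852 − 1 = 2.813.
q = 5.67×10⁻⁸ × 3.018×10¹⁰ / 2.813.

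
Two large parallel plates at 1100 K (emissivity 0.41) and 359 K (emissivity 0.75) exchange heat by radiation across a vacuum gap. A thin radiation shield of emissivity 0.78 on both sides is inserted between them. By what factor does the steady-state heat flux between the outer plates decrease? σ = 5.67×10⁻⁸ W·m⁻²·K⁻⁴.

factor ≈ 1.56

Without shield: q₀ = σΔ(T⁴)/(1/ε₁+1/ε₂−1) with denominator 2.772.
With shield the two gaps are in series; the resistances add: (1/ε₁+1/ε_s−1)+(1/ε_s+1/ε₂−1) = 2.721+1.615 = 4.336.
Heat-flux ratio q₀/q = 4.336/2.772.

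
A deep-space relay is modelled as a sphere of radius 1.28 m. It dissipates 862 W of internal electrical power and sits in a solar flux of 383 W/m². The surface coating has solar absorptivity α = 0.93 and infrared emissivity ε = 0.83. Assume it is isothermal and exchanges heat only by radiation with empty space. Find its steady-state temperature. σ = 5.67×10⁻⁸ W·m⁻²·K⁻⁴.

At steady state, absorbed solar power + internal power = radiated power.
Absorbed: α·S·A_cross = 0.93·383·5.147 = 1833 W (cross-section πr²).
Total input = 1833 + 862 = 2695 W.
Radiated: εσ·A_surf·T⁴ with A_surf = 4πr² = 20.59 m².
T⁴ = 2695/(0.83·5.67×10⁻⁸·20.59) = 2.782×10⁹ K⁴.

T ≈ 230 K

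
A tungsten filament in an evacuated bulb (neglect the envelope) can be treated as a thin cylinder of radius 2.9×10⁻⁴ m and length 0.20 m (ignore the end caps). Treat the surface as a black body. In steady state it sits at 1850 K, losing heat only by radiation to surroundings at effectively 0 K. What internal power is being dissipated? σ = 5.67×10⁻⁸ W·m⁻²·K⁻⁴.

Steady state: P = εσA T⁴.
A = 2πrL = 3.644×10⁻⁴ m²; T⁴ = (1850)⁴ = 1.171×10¹³ K⁴.
P = 1.0 × 5.67×10⁻⁸ × 3.644×10⁻⁴ × 1.171×10¹³.

P ≈ 242 W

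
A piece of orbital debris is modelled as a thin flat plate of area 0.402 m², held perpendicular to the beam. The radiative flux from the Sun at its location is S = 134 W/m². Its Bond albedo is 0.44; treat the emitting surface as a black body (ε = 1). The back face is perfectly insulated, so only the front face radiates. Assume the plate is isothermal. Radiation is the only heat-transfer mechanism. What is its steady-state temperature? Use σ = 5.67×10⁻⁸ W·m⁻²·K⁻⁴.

At equilibrium, absorbed power = emitted power.
Absorbing cross-section = A = 0.4020 m²; emitting surface = A = 0.4020 m² (ratio 1).
(1−a)S·A_cross = εσ·A_surf·T⁴  ⇒  T⁴ = (1−a)S/(1σ).
T⁴ = 0.560·134/(1·5.67×10⁻⁸) = 1.323×10⁹ K⁴.
T = (1.323×10⁹)^(1/4).

T ≈ 191 K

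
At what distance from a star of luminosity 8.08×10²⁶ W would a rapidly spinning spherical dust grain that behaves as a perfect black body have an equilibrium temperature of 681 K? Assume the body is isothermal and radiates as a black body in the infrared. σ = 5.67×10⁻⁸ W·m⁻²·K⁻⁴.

d ≈ 3.63×10¹⁰ m

For an isothermal black-emitting sphere, (1−a)S·πr² = σ·4πr²·T⁴ ⇒ S = 4σT⁴/(1−a).
S = 4·5.67×10⁻⁸·(681)⁴/1.00 = 48780 W/m².
Flux falls as S = L/(4πd²), so d = √(L/(4πS)) = √(8.08×10²⁶/(4π·48780)).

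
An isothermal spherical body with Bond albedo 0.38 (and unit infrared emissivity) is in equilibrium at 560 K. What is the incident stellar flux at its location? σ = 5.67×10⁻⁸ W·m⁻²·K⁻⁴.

(1−a)S·πr² = σ·4πr²·T⁴ ⇒ S = 4σT⁴/(1−a).
S = 4·5.67×10⁻⁸·9.834×10¹⁰/0.620.

S ≈ 36000 W/m²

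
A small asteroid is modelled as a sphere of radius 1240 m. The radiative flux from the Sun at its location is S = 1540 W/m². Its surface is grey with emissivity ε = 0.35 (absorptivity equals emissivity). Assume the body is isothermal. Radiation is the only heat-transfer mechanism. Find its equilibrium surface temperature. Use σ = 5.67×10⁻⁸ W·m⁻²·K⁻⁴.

T ≈ 287 K

At equilibrium, absorbed power = emitted power.
Absorbing cross-section = πr² = 4.831×10⁶ m²; emitting surface = 4πr² = 1.932×10⁷ m² (ratio 4).
εS·A_cross = εσ·A_surf·T⁴  ⇒  T⁴ = S/(4σ)   (ε cancels).
T⁴ = 1540/(4·5.67×10⁻⁸) = 6.790×10⁹ K⁴.
T = (6.790×10⁹)^(1/4).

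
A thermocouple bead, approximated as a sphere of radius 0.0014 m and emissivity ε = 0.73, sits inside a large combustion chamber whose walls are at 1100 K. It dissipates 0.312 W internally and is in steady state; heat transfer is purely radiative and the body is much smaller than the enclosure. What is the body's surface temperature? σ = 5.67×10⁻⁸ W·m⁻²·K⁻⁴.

For a small grey body in a large enclosure, net radiated power = εσA(T⁴ − T_w⁴).
Steady state: P = εσA(T⁴ − T_w⁴) with A = 4πr² = 2.463×10⁻⁵ m².
T⁴ = P/(εσA) + T_w⁴ = 0.312/(0.73·5.67×10⁻⁸·2.463×10⁻⁵) + (1100)⁴
    = 3.060×10¹¹ + 1.464×10¹² = 1.770×10¹² K⁴.

T ≈ 1150 K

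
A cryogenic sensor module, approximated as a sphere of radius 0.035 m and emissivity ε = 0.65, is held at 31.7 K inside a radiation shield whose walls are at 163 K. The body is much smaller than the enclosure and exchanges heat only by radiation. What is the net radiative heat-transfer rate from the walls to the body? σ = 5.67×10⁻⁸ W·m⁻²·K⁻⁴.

For a small grey body in a large enclosure: P_net = εσA(T_body⁴ − T_wall⁴).
A = 4πr² = 0.01539 m²; T_body⁴ − T_wall⁴ = 1.010×10⁶ − 7.059×10⁸ = -7.049×10⁸ K⁴.
|P_net| = 0.65·5.67×10⁻⁸·0.01539·7.049×10⁸.

P_net ≈ 0.400 W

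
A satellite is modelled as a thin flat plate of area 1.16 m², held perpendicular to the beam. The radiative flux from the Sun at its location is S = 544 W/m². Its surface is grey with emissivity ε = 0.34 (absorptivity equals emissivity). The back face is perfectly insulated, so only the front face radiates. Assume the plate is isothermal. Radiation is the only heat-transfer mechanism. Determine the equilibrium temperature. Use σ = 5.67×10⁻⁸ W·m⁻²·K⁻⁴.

T ≈ 313 K

At equilibrium, absorbed power = emitted power.
Absorbing cross-section = A = 1.160 m²; emitting surface = A = 1.160 m² (ratio 1).
εS·A_cross = εσ·A_surf·T⁴  ⇒  T⁴ = S/(1σ)   (ε cancels).
T⁴ = 544/(1·5.67×10⁻⁸) = 9.594×10⁹ K⁴.
T = (9.594×10⁹)^(1/4).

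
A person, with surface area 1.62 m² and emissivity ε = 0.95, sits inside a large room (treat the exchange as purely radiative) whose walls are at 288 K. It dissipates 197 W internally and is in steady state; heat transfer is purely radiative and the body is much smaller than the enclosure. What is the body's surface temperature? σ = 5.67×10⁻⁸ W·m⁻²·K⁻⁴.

T ≈ 309 K

For a small grey body in a large enclosure, net radiated power = εσA(T⁴ − T_w⁴).
Steady state: P = εσA(T⁴ − T_w⁴) with A = 1.62 m².
T⁴ = P/(εσA) + T_w⁴ = 197/(0.95·5.67×10⁻⁸·1.620) + (288)⁴
    = 2.258×10⁹ + 6.880×10⁹ = 9.137×10⁹ K⁴.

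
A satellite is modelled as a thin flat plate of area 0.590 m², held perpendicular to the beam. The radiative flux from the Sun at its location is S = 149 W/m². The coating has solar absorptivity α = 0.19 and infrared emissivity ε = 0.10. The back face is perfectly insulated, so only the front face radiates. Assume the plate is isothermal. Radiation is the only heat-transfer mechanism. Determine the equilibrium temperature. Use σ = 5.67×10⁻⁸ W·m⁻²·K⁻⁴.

T ≈ 266 K

At equilibrium, absorbed power = emitted power.
Absorbing cross-section = A = 0.5900 m²; emitting surface = A = 0.5900 m² (ratio 1).
αS·A_cross = εσ·A_surf·T⁴  ⇒  T⁴ = αS/(ε·1σ).
T⁴ = 0.190·149/(0.10·1·5.67×10⁻⁸) = 4.993×10⁹ K⁴.
T = (4.993×10⁹)^(1/4).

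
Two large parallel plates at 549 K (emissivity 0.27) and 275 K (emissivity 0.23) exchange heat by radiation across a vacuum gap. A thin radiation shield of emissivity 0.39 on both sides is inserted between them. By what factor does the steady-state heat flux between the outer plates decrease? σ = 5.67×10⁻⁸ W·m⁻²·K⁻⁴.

factor ≈ 1.59

Without shield: q₀ = σΔ(T⁴)/(1/ε₁+1/ε₂−1) with denominator 7.052.
With shield the two gaps are in series; the resistances add: (1/ε₁+1/ε_s−1)+(1/ε_s+1/ε₂−1) = 5.268+5.912 = 11.18.
Heat-flux ratio q₀/q = 11.18/7.052.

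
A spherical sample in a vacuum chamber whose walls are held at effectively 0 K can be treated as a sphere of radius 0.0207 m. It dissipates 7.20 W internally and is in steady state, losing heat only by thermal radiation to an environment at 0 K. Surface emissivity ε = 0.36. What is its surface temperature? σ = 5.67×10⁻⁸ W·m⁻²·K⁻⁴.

T ≈ 506 K

Steady state: internal power = radiated power, P = εσA T⁴.
Radiating area A = 4πr² = 0.005385 m².
T⁴ = P/(εσA) = 7.20/(0.36·5.67×10⁻⁸·0.005385) = 6.551×10¹⁰ K⁴.
T = (6.551×10¹⁰)^(1/4).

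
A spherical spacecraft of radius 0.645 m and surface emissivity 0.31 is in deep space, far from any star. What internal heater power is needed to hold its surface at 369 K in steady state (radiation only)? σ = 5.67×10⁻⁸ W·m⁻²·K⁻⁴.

P ≈ 1700 W

P = εσ·4πr²·T⁴.
4πr² = 5.228 m²; T⁴ = 1.854×10¹⁰ K⁴.
P = 0.31·5.67×10⁻⁸·5.228·1.854×10¹⁰.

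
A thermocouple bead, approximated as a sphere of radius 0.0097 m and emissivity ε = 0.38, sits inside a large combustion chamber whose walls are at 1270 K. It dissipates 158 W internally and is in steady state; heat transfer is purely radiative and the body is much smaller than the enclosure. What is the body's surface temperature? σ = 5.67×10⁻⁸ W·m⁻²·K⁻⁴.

T ≈ 1720 K

For a small grey body in a large enclosure, net radiated power = εσA(T⁴ − T_w⁴).
Steady state: P = εσA(T⁴ − T_w⁴) with A = 4πr² = 0.001182 m².
T⁴ = P/(εσA) + T_w⁴ = 158/(0.38·5.67×10⁻⁸·0.001182) + (1270)⁴
    = 6.202×10¹² + 2.601×10¹² = 8.804×10¹² K⁴.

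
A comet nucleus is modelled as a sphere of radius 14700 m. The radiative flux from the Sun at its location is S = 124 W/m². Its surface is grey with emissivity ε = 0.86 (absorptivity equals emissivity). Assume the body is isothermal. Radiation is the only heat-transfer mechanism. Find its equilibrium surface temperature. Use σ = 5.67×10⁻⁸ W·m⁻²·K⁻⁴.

At equilibrium, absorbed power = emitted power.
Absorbing cross-section = πr² = 6.789×10⁸ m²; emitting surface = 4πr² = 2.715×10⁹ m² (ratio 4).
εS·A_cross = εσ·A_surf·T⁴  ⇒  T⁴ = S/(4σ)   (ε cancels).
T⁴ = 124/(4·5.67×10⁻⁸) = 5.467×10⁸ K⁴.
T = (5.467×10⁸)^(1/4).

T ≈ 153 K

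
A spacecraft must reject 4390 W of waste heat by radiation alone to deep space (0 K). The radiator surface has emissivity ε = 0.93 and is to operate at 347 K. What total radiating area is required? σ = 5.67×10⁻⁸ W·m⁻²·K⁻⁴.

A ≈ 5.74 m²

P = εσA T⁴ ⇒ A = P/(εσT⁴).
T⁴ = 1.450×10¹⁰ K⁴.
A = 4390/(0.93 × 5.67×10⁻⁸ × 1.450×10¹⁰).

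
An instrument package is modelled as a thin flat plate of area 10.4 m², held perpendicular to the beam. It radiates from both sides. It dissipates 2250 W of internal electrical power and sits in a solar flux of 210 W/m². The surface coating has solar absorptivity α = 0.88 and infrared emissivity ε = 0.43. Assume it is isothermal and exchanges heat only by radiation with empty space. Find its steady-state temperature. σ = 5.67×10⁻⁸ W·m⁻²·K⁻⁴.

At steady state, absorbed solar power + internal power = radiated power.
Absorbed: α·S·A_cross = 0.88·210·10.40 = 1922 W (cross-section A).
Total input = 1922 + 2250 = 4172 W.
Radiated: εσ·A_surf·T⁴ with A_surf = 2A = 20.80 m².
T⁴ = 4172/(0.43·5.67×10⁻⁸·20.80) = 8.227×10⁹ K⁴.

T ≈ 301 K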